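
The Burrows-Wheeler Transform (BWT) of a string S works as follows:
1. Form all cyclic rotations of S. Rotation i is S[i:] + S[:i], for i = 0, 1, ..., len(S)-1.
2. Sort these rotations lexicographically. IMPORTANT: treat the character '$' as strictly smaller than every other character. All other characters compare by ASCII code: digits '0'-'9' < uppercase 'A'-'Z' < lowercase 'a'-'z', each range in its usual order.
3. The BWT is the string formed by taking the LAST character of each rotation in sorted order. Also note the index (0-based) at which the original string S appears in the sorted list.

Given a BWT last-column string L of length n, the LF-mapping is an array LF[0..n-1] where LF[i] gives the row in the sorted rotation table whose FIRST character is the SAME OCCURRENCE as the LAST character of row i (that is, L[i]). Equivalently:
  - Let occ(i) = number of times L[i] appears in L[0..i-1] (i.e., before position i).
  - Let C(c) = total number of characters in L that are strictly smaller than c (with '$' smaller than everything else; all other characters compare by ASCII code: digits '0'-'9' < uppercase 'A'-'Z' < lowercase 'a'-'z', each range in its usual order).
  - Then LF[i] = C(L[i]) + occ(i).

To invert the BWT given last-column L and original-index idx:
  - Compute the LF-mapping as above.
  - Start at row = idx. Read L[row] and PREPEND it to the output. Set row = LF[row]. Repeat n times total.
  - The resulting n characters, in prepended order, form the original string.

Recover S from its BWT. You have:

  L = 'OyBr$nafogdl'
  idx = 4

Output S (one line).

Answer: dragonflyBO$

Derivation:
LF mapping: 2 11 1 10 0 8 3 5 9 6 4 7
Walk LF starting at row 4, prepending L[row]:
  step 1: row=4, L[4]='$', prepend. Next row=LF[4]=0
  step 2: row=0, L[0]='O', prepend. Next row=LF[0]=2
  step 3: row=2, L[2]='B', prepend. Next row=LF[2]=1
  step 4: row=1, L[1]='y', prepend. Next row=LF[1]=11
  step 5: row=11, L[11]='l', prepend. Next row=LF[11]=7
  step 6: row=7, L[7]='f', prepend. Next row=LF[7]=5
  step 7: row=5, L[5]='n', prepend. Next row=LF[5]=8
  step 8: row=8, L[8]='o', prepend. Next row=LF[8]=9
  step 9: row=9, L[9]='g', prepend. Next row=LF[9]=6
  step 10: row=6, L[6]='a', prepend. Next row=LF[6]=3
  step 11: row=3, L[3]='r', prepend. Next row=LF[3]=10
  step 12: row=10, L[10]='d', prepend. Next row=LF[10]=4
Reversed output: dragonflyBO$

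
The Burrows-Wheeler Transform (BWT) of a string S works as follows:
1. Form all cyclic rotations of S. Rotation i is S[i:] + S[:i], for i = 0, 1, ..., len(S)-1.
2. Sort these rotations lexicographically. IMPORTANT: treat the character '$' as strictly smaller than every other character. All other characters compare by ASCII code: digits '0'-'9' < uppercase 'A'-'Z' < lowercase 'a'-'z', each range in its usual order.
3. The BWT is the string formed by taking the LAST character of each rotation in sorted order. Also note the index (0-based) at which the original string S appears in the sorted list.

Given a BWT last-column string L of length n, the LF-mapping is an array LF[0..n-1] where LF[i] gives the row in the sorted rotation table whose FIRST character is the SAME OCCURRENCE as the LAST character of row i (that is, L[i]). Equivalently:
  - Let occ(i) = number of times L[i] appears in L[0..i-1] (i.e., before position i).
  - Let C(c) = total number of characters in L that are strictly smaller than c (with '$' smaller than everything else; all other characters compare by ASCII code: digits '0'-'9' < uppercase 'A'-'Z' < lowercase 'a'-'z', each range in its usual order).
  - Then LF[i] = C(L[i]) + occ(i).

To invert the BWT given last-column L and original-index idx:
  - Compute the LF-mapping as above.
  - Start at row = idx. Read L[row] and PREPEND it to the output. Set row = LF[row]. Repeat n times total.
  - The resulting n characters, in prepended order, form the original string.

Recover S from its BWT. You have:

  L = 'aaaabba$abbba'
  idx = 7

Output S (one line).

LF mapping: 1 2 3 4 8 9 5 0 6 10 11 12 7
Walk LF starting at row 7, prepending L[row]:
  step 1: row=7, L[7]='$', prepend. Next row=LF[7]=0
  step 2: row=0, L[0]='a', prepend. Next row=LF[0]=1
  step 3: row=1, L[1]='a', prepend. Next row=LF[1]=2
  step 4: row=2, L[2]='a', prepend. Next row=LF[2]=3
  step 5: row=3, L[3]='a', prepend. Next row=LF[3]=4
  step 6: row=4, L[4]='b', prepend. Next row=LF[4]=8
  step 7: row=8, L[8]='a', prepend. Next row=LF[8]=6
  step 8: row=6, L[6]='a', prepend. Next row=LF[6]=5
  step 9: row=5, L[5]='b', prepend. Next row=LF[5]=9
  step 10: row=9, L[9]='b', prepend. Next row=LF[9]=10
  step 11: row=10, L[10]='b', prepend. Next row=LF[10]=11
  step 12: row=11, L[11]='b', prepend. Next row=LF[11]=12
  step 13: row=12, L[12]='a', prepend. Next row=LF[12]=7
Reversed output: abbbbaabaaaa$

Answer: abbbbaabaaaa$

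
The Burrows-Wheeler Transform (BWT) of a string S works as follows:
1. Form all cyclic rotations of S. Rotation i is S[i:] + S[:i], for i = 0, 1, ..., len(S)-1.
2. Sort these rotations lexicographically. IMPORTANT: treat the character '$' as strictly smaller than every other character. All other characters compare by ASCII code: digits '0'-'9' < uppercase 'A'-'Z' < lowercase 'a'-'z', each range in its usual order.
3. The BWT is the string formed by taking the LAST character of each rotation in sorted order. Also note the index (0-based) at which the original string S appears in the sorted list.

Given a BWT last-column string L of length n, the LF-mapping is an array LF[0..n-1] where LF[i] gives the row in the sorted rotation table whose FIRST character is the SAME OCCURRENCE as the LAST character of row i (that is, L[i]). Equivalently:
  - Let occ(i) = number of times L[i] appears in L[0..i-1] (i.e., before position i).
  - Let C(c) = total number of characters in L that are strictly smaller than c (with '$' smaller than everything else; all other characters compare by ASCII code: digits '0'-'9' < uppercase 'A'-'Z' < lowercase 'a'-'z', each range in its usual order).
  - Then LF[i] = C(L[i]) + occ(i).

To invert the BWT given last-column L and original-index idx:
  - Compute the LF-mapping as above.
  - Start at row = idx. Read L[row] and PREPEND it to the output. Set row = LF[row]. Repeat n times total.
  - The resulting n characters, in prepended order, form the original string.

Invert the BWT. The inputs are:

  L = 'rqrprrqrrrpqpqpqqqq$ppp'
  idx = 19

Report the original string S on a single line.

LF mapping: 16 8 17 1 18 19 9 20 21 22 2 10 3 11 4 12 13 14 15 0 5 6 7
Walk LF starting at row 19, prepending L[row]:
  step 1: row=19, L[19]='$', prepend. Next row=LF[19]=0
  step 2: row=0, L[0]='r', prepend. Next row=LF[0]=16
  step 3: row=16, L[16]='q', prepend. Next row=LF[16]=13
  step 4: row=13, L[13]='q', prepend. Next row=LF[13]=11
  step 5: row=11, L[11]='q', prepend. Next row=LF[11]=10
  step 6: row=10, L[10]='p', prepend. Next row=LF[10]=2
  step 7: row=2, L[2]='r', prepend. Next row=LF[2]=17
  step 8: row=17, L[17]='q', prepend. Next row=LF[17]=14
  step 9: row=14, L[14]='p', prepend. Next row=LF[14]=4
  step 10: row=4, L[4]='r', prepend. Next row=LF[4]=18
  step 11: row=18, L[18]='q', prepend. Next row=LF[18]=15
  step 12: row=15, L[15]='q', prepend. Next row=LF[15]=12
  step 13: row=12, L[12]='p', prepend. Next row=LF[12]=3
  step 14: row=3, L[3]='p', prepend. Next row=LF[3]=1
  step 15: row=1, L[1]='q', prepend. Next row=LF[1]=8
  step 16: row=8, L[8]='r', prepend. Next row=LF[8]=21
  step 17: row=21, L[21]='p', prepend. Next row=LF[21]=6
  step 18: row=6, L[6]='q', prepend. Next row=LF[6]=9
  step 19: row=9, L[9]='r', prepend. Next row=LF[9]=22
  step 20: row=22, L[22]='p', prepend. Next row=LF[22]=7
  step 21: row=7, L[7]='r', prepend. Next row=LF[7]=20
  step 22: row=20, L[20]='p', prepend. Next row=LF[20]=5
  step 23: row=5, L[5]='r', prepend. Next row=LF[5]=19
Reversed output: rprprqprqppqqrpqrpqqqr$

Answer: rprprqprqppqqrpqrpqqqr$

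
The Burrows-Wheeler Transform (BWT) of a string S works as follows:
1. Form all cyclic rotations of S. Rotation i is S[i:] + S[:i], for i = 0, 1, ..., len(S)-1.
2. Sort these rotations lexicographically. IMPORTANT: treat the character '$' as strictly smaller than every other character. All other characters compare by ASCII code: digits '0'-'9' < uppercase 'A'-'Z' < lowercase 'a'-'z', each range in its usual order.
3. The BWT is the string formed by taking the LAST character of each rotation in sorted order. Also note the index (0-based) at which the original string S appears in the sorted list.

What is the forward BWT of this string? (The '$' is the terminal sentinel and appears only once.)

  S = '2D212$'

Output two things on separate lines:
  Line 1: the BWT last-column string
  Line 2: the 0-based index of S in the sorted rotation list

All 6 rotations (rotation i = S[i:]+S[:i]):
  rot[0] = 2D212$
  rot[1] = D212$2
  rot[2] = 212$2D
  rot[3] = 12$2D2
  rot[4] = 2$2D21
  rot[5] = $2D212
Sorted (with $ < everything):
  sorted[0] = $2D212  (last char: '2')
  sorted[1] = 12$2D2  (last char: '2')
  sorted[2] = 2$2D21  (last char: '1')
  sorted[3] = 212$2D  (last char: 'D')
  sorted[4] = 2D212$  (last char: '$')
  sorted[5] = D212$2  (last char: '2')
Last column: 221D$2
Original string S is at sorted index 4

Answer: 221D$2
4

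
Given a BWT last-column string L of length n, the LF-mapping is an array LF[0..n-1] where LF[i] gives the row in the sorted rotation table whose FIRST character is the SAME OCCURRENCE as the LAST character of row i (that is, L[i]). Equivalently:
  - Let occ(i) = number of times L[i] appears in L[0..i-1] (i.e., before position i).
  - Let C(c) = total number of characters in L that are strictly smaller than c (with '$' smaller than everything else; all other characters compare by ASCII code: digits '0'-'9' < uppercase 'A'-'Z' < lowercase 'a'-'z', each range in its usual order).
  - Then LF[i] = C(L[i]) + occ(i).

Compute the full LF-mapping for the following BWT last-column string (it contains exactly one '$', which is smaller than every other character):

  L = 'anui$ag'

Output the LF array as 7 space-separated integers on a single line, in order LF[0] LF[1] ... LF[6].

Char counts: '$':1, 'a':2, 'g':1, 'i':1, 'n':1, 'u':1
C (first-col start): C('$')=0, C('a')=1, C('g')=3, C('i')=4, C('n')=5, C('u')=6
L[0]='a': occ=0, LF[0]=C('a')+0=1+0=1
L[1]='n': occ=0, LF[1]=C('n')+0=5+0=5
L[2]='u': occ=0, LF[2]=C('u')+0=6+0=6
L[3]='i': occ=0, LF[3]=C('i')+0=4+0=4
L[4]='$': occ=0, LF[4]=C('$')+0=0+0=0
L[5]='a': occ=1, LF[5]=C('a')+1=1+1=2
L[6]='g': occ=0, LF[6]=C('g')+0=3+0=3

Answer: 1 5 6 4 0 2 3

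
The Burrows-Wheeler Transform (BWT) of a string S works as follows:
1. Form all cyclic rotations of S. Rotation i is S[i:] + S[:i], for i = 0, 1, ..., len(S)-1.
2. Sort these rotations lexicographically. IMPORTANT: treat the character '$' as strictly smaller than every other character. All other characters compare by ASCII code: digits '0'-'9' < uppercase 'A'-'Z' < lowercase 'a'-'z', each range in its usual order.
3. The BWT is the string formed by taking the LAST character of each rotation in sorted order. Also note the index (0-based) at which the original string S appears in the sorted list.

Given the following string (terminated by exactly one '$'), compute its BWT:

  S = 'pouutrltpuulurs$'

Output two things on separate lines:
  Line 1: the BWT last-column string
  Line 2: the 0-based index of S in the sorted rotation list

Answer: srup$tturluulupo
4

Derivation:
All 16 rotations (rotation i = S[i:]+S[:i]):
  rot[0] = pouutrltpuulurs$
  rot[1] = ouutrltpuulurs$p
  rot[2] = uutrltpuulurs$po
  rot[3] = utrltpuulurs$pou
  rot[4] = trltpuulurs$pouu
  rot[5] = rltpuulurs$pouut
  rot[6] = ltpuulurs$pouutr
  rot[7] = tpuulurs$pouutrl
  rot[8] = puulurs$pouutrlt
  rot[9] = uulurs$pouutrltp
  rot[10] = ulurs$pouutrltpu
  rot[11] = lurs$pouutrltpuu
  rot[12] = urs$pouutrltpuul
  rot[13] = rs$pouutrltpuulu
  rot[14] = s$pouutrltpuulur
  rot[15] = $pouutrltpuulurs
Sorted (with $ < everything):
  sorted[0] = $pouutrltpuulurs  (last char: 's')
  sorted[1] = ltpuulurs$pouutr  (last char: 'r')
  sorted[2] = lurs$pouutrltpuu  (last char: 'u')
  sorted[3] = ouutrltpuulurs$p  (last char: 'p')
  sorted[4] = pouutrltpuulurs$  (last char: '$')
  sorted[5] = puulurs$pouutrlt  (last char: 't')
  sorted[6] = rltpuulurs$pouut  (last char: 't')
  sorted[7] = rs$pouutrltpuulu  (last char: 'u')
  sorted[8] = s$pouutrltpuulur  (last char: 'r')
  sorted[9] = tpuulurs$pouutrl  (last char: 'l')
  sorted[10] = trltpuulurs$pouu  (last char: 'u')
  sorted[11] = ulurs$pouutrltpu  (last char: 'u')
  sorted[12] = urs$pouutrltpuul  (last char: 'l')
  sorted[13] = utrltpuulurs$pou  (last char: 'u')
  sorted[14] = uulurs$pouutrltp  (last char: 'p')
  sorted[15] = uutrltpuulurs$po  (last char: 'o')
Last column: srup$tturluulupo
Original string S is at sorted index 4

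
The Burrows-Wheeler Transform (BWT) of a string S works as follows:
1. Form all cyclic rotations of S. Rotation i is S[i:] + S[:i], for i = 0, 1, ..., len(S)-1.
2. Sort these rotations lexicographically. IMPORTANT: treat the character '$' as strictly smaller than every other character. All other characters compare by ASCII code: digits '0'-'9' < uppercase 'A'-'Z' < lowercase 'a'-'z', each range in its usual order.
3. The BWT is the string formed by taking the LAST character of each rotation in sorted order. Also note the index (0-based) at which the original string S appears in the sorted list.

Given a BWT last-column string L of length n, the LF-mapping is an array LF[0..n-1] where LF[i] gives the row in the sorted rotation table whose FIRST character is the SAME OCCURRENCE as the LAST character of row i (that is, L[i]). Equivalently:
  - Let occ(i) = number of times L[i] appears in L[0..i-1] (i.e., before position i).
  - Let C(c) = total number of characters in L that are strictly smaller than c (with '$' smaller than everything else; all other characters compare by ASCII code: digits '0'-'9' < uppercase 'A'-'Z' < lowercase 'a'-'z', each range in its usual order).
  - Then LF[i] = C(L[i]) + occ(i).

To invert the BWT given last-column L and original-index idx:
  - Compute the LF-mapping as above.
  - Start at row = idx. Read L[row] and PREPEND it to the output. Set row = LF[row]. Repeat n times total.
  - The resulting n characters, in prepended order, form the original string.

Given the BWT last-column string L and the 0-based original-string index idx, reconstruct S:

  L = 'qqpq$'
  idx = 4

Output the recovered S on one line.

Answer: qqpq$

Derivation:
LF mapping: 2 3 1 4 0
Walk LF starting at row 4, prepending L[row]:
  step 1: row=4, L[4]='$', prepend. Next row=LF[4]=0
  step 2: row=0, L[0]='q', prepend. Next row=LF[0]=2
  step 3: row=2, L[2]='p', prepend. Next row=LF[2]=1
  step 4: row=1, L[1]='q', prepend. Next row=LF[1]=3
  step 5: row=3, L[3]='q', prepend. Next row=LF[3]=4
Reversed output: qqpq$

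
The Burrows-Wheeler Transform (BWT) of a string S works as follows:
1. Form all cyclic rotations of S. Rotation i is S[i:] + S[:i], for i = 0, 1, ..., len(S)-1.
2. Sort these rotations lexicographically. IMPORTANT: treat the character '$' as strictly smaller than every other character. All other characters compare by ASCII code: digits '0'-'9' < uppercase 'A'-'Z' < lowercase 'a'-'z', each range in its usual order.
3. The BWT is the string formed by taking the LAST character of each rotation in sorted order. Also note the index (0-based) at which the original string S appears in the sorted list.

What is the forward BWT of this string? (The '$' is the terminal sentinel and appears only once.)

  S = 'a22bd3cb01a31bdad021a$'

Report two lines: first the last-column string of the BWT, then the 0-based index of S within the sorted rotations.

Answer: abd2030a2ad1$1dc213abb
12

Derivation:
All 22 rotations (rotation i = S[i:]+S[:i]):
  rot[0] = a22bd3cb01a31bdad021a$
  rot[1] = 22bd3cb01a31bdad021a$a
  rot[2] = 2bd3cb01a31bdad021a$a2
  rot[3] = bd3cb01a31bdad021a$a22
  rot[4] = d3cb01a31bdad021a$a22b
  rot[5] = 3cb01a31bdad021a$a22bd
  rot[6] = cb01a31bdad021a$a22bd3
  rot[7] = b01a31bdad021a$a22bd3c
  rot[8] = 01a31bdad021a$a22bd3cb
  rot[9] = 1a31bdad021a$a22bd3cb0
  rot[10] = a31bdad021a$a22bd3cb01
  rot[11] = 31bdad021a$a22bd3cb01a
  rot[12] = 1bdad021a$a22bd3cb01a3
  rot[13] = bdad021a$a22bd3cb01a31
  rot[14] = dad021a$a22bd3cb01a31b
  rot[15] = ad021a$a22bd3cb01a31bd
  rot[16] = d021a$a22bd3cb01a31bda
  rot[17] = 021a$a22bd3cb01a31bdad
  rot[18] = 21a$a22bd3cb01a31bdad0
  rot[19] = 1a$a22bd3cb01a31bdad02
  rot[20] = a$a22bd3cb01a31bdad021
  rot[21] = $a22bd3cb01a31bdad021a
Sorted (with $ < everything):
  sorted[0] = $a22bd3cb01a31bdad021a  (last char: 'a')
  sorted[1] = 01a31bdad021a$a22bd3cb  (last char: 'b')
  sorted[2] = 021a$a22bd3cb01a31bdad  (last char: 'd')
  sorted[3] = 1a$a22bd3cb01a31bdad02  (last char: '2')
  sorted[4] = 1a31bdad021a$a22bd3cb0  (last char: '0')
  sorted[5] = 1bdad021a$a22bd3cb01a3  (last char: '3')
  sorted[6] = 21a$a22bd3cb01a31bdad0  (last char: '0')
  sorted[7] = 22bd3cb01a31bdad021a$a  (last char: 'a')
  sorted[8] = 2bd3cb01a31bdad021a$a2  (last char: '2')
  sorted[9] = 31bdad021a$a22bd3cb01a  (last char: 'a')
  sorted[10] = 3cb01a31bdad021a$a22bd  (last char: 'd')
  sorted[11] = a$a22bd3cb01a31bdad021  (last char: '1')
  sorted[12] = a22bd3cb01a31bdad021a$  (last char: '$')
  sorted[13] = a31bdad021a$a22bd3cb01  (last char: '1')
  sorted[14] = ad021a$a22bd3cb01a31bd  (last char: 'd')
  sorted[15] = b01a31bdad021a$a22bd3c  (last char: 'c')
  sorted[16] = bd3cb01a31bdad021a$a22  (last char: '2')
  sorted[17] = bdad021a$a22bd3cb01a31  (last char: '1')
  sorted[18] = cb01a31bdad021a$a22bd3  (last char: '3')
  sorted[19] = d021a$a22bd3cb01a31bda  (last char: 'a')
  sorted[20] = d3cb01a31bdad021a$a22b  (last char: 'b')
  sorted[21] = dad021a$a22bd3cb01a31b  (last char: 'b')
Last column: abd2030a2ad1$1dc213abb
Original string S is at sorted index 12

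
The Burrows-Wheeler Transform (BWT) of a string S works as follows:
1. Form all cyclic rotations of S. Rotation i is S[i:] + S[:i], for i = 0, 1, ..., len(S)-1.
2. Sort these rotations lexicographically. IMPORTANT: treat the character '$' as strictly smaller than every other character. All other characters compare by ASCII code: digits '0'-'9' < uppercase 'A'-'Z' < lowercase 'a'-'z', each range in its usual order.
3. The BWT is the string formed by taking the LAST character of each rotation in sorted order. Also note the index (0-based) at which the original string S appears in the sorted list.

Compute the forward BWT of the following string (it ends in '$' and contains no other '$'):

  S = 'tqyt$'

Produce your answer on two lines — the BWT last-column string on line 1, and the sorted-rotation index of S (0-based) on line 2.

Answer: tty$q
3

Derivation:
All 5 rotations (rotation i = S[i:]+S[:i]):
  rot[0] = tqyt$
  rot[1] = qyt$t
  rot[2] = yt$tq
  rot[3] = t$tqy
  rot[4] = $tqyt
Sorted (with $ < everything):
  sorted[0] = $tqyt  (last char: 't')
  sorted[1] = qyt$t  (last char: 't')
  sorted[2] = t$tqy  (last char: 'y')
  sorted[3] = tqyt$  (last char: '$')
  sorted[4] = yt$tq  (last char: 'q')
Last column: tty$q
Original string S is at sorted index 3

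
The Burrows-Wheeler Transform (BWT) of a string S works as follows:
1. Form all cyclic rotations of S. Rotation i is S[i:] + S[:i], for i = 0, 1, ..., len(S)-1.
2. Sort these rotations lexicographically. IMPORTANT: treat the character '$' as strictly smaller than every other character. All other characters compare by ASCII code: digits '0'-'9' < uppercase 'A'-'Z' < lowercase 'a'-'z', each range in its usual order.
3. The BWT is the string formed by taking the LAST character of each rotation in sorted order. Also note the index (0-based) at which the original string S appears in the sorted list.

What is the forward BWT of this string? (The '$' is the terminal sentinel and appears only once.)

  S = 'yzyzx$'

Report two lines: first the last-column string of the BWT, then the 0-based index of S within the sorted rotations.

Answer: xzz$yy
3

Derivation:
All 6 rotations (rotation i = S[i:]+S[:i]):
  rot[0] = yzyzx$
  rot[1] = zyzx$y
  rot[2] = yzx$yz
  rot[3] = zx$yzy
  rot[4] = x$yzyz
  rot[5] = $yzyzx
Sorted (with $ < everything):
  sorted[0] = $yzyzx  (last char: 'x')
  sorted[1] = x$yzyz  (last char: 'z')
  sorted[2] = yzx$yz  (last char: 'z')
  sorted[3] = yzyzx$  (last char: '$')
  sorted[4] = zx$yzy  (last char: 'y')
  sorted[5] = zyzx$y  (last char: 'y')
Last column: xzz$yy
Original string S is at sorted index 3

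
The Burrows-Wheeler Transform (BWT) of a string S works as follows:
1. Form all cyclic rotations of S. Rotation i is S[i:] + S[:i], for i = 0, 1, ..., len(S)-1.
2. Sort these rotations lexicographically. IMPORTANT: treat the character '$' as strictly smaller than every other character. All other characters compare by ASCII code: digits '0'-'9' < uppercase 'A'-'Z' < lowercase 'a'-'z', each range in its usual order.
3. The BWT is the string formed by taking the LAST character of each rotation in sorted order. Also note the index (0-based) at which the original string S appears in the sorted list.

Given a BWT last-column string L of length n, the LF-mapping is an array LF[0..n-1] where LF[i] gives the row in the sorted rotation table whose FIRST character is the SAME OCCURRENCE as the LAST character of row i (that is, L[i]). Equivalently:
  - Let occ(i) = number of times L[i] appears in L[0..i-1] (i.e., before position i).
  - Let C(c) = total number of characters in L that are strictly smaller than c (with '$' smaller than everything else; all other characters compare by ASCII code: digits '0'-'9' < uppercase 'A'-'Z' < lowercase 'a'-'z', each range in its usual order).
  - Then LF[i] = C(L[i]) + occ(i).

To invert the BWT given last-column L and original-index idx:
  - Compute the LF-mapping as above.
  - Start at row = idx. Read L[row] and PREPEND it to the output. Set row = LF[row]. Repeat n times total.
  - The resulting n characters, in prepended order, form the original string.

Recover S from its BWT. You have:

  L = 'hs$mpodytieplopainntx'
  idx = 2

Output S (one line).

Answer: disappointmentxyloph$

Derivation:
LF mapping: 4 16 0 8 13 11 2 20 17 5 3 14 7 12 15 1 6 9 10 18 19
Walk LF starting at row 2, prepending L[row]:
  step 1: row=2, L[2]='$', prepend. Next row=LF[2]=0
  step 2: row=0, L[0]='h', prepend. Next row=LF[0]=4
  step 3: row=4, L[4]='p', prepend. Next row=LF[4]=13
  step 4: row=13, L[13]='o', prepend. Next row=LF[13]=12
  step 5: row=12, L[12]='l', prepend. Next row=LF[12]=7
  step 6: row=7, L[7]='y', prepend. Next row=LF[7]=20
  step 7: row=20, L[20]='x', prepend. Next row=LF[20]=19
  step 8: row=19, L[19]='t', prepend. Next row=LF[19]=18
  step 9: row=18, L[18]='n', prepend. Next row=LF[18]=10
  step 10: row=10, L[10]='e', prepend. Next row=LF[10]=3
  step 11: row=3, L[3]='m', prepend. Next row=LF[3]=8
  step 12: row=8, L[8]='t', prepend. Next row=LF[8]=17
  step 13: row=17, L[17]='n', prepend. Next row=LF[17]=9
  step 14: row=9, L[9]='i', prepend. Next row=LF[9]=5
  step 15: row=5, L[5]='o', prepend. Next row=LF[5]=11
  step 16: row=11, L[11]='p', prepend. Next row=LF[11]=14
  step 17: row=14, L[14]='p', prepend. Next row=LF[14]=15
  step 18: row=15, L[15]='a', prepend. Next row=LF[15]=1
  step 19: row=1, L[1]='s', prepend. Next row=LF[1]=16
  step 20: row=16, L[16]='i', prepend. Next row=LF[16]=6
  step 21: row=6, L[6]='d', prepend. Next row=LF[6]=2
Reversed output: disappointmentxyloph$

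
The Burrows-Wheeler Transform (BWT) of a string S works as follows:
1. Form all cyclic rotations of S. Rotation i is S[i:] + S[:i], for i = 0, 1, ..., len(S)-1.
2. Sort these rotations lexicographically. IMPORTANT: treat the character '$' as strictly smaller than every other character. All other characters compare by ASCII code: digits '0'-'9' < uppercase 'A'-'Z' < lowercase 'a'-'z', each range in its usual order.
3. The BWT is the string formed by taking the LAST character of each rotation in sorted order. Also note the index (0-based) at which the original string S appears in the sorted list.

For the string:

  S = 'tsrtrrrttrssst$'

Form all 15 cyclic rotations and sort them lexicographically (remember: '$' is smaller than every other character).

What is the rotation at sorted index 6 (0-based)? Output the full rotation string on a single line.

All 15 rotations (rotation i = S[i:]+S[:i]):
  rot[0] = tsrtrrrttrssst$
  rot[1] = srtrrrttrssst$t
  rot[2] = rtrrrttrssst$ts
  rot[3] = trrrttrssst$tsr
  rot[4] = rrrttrssst$tsrt
  rot[5] = rrttrssst$tsrtr
  rot[6] = rttrssst$tsrtrr
  rot[7] = ttrssst$tsrtrrr
  rot[8] = trssst$tsrtrrrt
  rot[9] = rssst$tsrtrrrtt
  rot[10] = ssst$tsrtrrrttr
  rot[11] = sst$tsrtrrrttrs
  rot[12] = st$tsrtrrrttrss
  rot[13] = t$tsrtrrrttrsss
  rot[14] = $tsrtrrrttrssst
Sorted (with $ < everything):
  sorted[0] = $tsrtrrrttrssst
  sorted[1] = rrrttrssst$tsrt
  sorted[2] = rrttrssst$tsrtr
  sorted[3] = rssst$tsrtrrrtt
  sorted[4] = rtrrrttrssst$ts
  sorted[5] = rttrssst$tsrtrr
  sorted[6] = srtrrrttrssst$t
  sorted[7] = ssst$tsrtrrrttr
  sorted[8] = sst$tsrtrrrttrs
  sorted[9] = st$tsrtrrrttrss
  sorted[10] = t$tsrtrrrttrsss
  sorted[11] = trrrttrssst$tsr
  sorted[12] = trssst$tsrtrrrt
  sorted[13] = tsrtrrrttrssst$
  sorted[14] = ttrssst$tsrtrrr
sorted[6] = srtrrrttrssst$t

Answer: srtrrrttrssst$t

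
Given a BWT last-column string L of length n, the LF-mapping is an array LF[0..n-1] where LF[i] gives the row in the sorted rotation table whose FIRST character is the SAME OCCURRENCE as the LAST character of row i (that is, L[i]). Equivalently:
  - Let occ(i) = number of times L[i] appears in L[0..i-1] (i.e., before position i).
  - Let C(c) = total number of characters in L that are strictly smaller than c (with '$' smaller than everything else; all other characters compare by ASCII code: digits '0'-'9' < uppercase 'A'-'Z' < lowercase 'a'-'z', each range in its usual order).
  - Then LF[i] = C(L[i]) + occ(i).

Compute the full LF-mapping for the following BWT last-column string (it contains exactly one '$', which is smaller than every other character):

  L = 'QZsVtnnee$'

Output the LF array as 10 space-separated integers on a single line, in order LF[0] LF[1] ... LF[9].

Char counts: '$':1, 'Q':1, 'V':1, 'Z':1, 'e':2, 'n':2, 's':1, 't':1
C (first-col start): C('$')=0, C('Q')=1, C('V')=2, C('Z')=3, C('e')=4, C('n')=6, C('s')=8, C('t')=9
L[0]='Q': occ=0, LF[0]=C('Q')+0=1+0=1
L[1]='Z': occ=0, LF[1]=C('Z')+0=3+0=3
L[2]='s': occ=0, LF[2]=C('s')+0=8+0=8
L[3]='V': occ=0, LF[3]=C('V')+0=2+0=2
L[4]='t': occ=0, LF[4]=C('t')+0=9+0=9
L[5]='n': occ=0, LF[5]=C('n')+0=6+0=6
L[6]='n': occ=1, LF[6]=C('n')+1=6+1=7
L[7]='e': occ=0, LF[7]=C('e')+0=4+0=4
L[8]='e': occ=1, LF[8]=C('e')+1=4+1=5
L[9]='$': occ=0, LF[9]=C('$')+0=0+0=0

Answer: 1 3 8 2 9 6 7 4 5 0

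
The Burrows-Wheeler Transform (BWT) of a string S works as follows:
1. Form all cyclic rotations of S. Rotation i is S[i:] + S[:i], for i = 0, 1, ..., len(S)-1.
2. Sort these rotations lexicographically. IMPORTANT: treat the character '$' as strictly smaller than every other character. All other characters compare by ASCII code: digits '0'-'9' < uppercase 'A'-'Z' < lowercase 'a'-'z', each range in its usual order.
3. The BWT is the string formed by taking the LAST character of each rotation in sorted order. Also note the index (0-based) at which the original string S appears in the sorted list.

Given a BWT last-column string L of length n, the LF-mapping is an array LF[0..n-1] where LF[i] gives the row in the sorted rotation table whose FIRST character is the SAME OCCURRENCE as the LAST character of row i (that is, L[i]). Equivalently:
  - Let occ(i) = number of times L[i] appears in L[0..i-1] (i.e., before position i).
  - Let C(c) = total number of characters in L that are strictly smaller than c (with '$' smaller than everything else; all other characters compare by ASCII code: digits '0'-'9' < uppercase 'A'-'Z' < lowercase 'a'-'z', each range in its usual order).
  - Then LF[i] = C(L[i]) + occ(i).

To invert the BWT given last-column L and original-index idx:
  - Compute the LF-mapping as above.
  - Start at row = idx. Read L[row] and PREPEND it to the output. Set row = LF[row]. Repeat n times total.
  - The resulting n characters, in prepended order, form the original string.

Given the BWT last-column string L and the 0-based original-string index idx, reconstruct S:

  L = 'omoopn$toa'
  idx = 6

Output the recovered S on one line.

Answer: onomatopo$

Derivation:
LF mapping: 4 2 5 6 8 3 0 9 7 1
Walk LF starting at row 6, prepending L[row]:
  step 1: row=6, L[6]='$', prepend. Next row=LF[6]=0
  step 2: row=0, L[0]='o', prepend. Next row=LF[0]=4
  step 3: row=4, L[4]='p', prepend. Next row=LF[4]=8
  step 4: row=8, L[8]='o', prepend. Next row=LF[8]=7
  step 5: row=7, L[7]='t', prepend. Next row=LF[7]=9
  step 6: row=9, L[9]='a', prepend. Next row=LF[9]=1
  step 7: row=1, L[1]='m', prepend. Next row=LF[1]=2
  step 8: row=2, L[2]='o', prepend. Next row=LF[2]=5
  step 9: row=5, L[5]='n', prepend. Next row=LF[5]=3
  step 10: row=3, L[3]='o', prepend. Next row=LF[3]=6
Reversed output: onomatopo$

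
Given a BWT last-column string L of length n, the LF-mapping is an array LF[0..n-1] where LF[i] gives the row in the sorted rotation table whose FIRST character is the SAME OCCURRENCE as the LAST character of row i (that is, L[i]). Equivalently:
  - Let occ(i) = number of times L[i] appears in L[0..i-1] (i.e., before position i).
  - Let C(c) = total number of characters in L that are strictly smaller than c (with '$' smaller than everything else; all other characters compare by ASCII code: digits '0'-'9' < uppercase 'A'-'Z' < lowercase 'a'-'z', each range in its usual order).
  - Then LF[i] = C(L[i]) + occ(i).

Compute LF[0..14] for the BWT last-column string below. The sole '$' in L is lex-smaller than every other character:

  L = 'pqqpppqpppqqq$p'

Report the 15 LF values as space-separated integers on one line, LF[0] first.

Answer: 1 9 10 2 3 4 11 5 6 7 12 13 14 0 8

Derivation:
Char counts: '$':1, 'p':8, 'q':6
C (first-col start): C('$')=0, C('p')=1, C('q')=9
L[0]='p': occ=0, LF[0]=C('p')+0=1+0=1
L[1]='q': occ=0, LF[1]=C('q')+0=9+0=9
L[2]='q': occ=1, LF[2]=C('q')+1=9+1=10
L[3]='p': occ=1, LF[3]=C('p')+1=1+1=2
L[4]='p': occ=2, LF[4]=C('p')+2=1+2=3
L[5]='p': occ=3, LF[5]=C('p')+3=1+3=4
L[6]='q': occ=2, LF[6]=C('q')+2=9+2=11
L[7]='p': occ=4, LF[7]=C('p')+4=1+4=5
L[8]='p': occ=5, LF[8]=C('p')+5=1+5=6
L[9]='p': occ=6, LF[9]=C('p')+6=1+6=7
L[10]='q': occ=3, LF[10]=C('q')+3=9+3=12
L[11]='q': occ=4, LF[11]=C('q')+4=9+4=13
L[12]='q': occ=5, LF[12]=C('q')+5=9+5=14
L[13]='$': occ=0, LF[13]=C('$')+0=0+0=0
L[14]='p': occ=7, LF[14]=C('p')+7=1+7=8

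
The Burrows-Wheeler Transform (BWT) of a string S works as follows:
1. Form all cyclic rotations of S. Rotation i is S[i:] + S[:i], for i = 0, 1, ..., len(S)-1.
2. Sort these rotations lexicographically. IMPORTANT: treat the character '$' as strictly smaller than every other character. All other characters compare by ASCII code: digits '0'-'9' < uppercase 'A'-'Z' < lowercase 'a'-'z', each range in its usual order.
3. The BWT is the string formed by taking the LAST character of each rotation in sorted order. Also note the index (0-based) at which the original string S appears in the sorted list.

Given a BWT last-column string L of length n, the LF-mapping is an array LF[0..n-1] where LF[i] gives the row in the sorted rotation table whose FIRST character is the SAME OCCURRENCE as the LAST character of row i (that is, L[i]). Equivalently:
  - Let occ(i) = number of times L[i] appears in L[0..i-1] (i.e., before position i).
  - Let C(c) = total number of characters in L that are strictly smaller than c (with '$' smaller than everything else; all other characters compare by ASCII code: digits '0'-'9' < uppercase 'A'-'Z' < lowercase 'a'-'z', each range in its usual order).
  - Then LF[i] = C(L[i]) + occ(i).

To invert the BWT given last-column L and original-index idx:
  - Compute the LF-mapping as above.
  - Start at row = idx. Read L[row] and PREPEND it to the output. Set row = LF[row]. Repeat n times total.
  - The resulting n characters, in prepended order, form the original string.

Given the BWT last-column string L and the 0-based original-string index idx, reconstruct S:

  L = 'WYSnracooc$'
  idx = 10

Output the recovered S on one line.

LF mapping: 2 3 1 7 10 4 5 8 9 6 0
Walk LF starting at row 10, prepending L[row]:
  step 1: row=10, L[10]='$', prepend. Next row=LF[10]=0
  step 2: row=0, L[0]='W', prepend. Next row=LF[0]=2
  step 3: row=2, L[2]='S', prepend. Next row=LF[2]=1
  step 4: row=1, L[1]='Y', prepend. Next row=LF[1]=3
  step 5: row=3, L[3]='n', prepend. Next row=LF[3]=7
  step 6: row=7, L[7]='o', prepend. Next row=LF[7]=8
  step 7: row=8, L[8]='o', prepend. Next row=LF[8]=9
  step 8: row=9, L[9]='c', prepend. Next row=LF[9]=6
  step 9: row=6, L[6]='c', prepend. Next row=LF[6]=5
  step 10: row=5, L[5]='a', prepend. Next row=LF[5]=4
  step 11: row=4, L[4]='r', prepend. Next row=LF[4]=10
Reversed output: raccoonYSW$

Answer: raccoonYSW$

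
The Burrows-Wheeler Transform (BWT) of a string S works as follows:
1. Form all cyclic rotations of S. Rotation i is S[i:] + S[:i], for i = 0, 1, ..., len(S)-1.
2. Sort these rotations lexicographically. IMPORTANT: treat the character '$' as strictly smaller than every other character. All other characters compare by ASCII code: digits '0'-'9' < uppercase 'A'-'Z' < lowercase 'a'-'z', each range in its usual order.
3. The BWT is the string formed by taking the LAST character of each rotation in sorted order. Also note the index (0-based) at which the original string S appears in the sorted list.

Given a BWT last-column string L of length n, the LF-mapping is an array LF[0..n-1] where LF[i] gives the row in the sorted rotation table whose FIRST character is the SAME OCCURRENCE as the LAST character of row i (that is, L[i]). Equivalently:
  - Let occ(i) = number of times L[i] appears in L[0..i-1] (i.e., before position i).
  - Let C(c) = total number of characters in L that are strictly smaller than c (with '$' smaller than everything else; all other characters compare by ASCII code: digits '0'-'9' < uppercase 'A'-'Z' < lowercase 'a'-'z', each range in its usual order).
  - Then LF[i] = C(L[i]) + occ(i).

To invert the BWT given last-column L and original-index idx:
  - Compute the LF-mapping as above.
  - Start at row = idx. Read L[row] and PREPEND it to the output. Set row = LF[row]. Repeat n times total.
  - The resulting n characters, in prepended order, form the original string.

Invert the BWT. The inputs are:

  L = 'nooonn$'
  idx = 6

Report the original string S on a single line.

Answer: ononon$

Derivation:
LF mapping: 1 4 5 6 2 3 0
Walk LF starting at row 6, prepending L[row]:
  step 1: row=6, L[6]='$', prepend. Next row=LF[6]=0
  step 2: row=0, L[0]='n', prepend. Next row=LF[0]=1
  step 3: row=1, L[1]='o', prepend. Next row=LF[1]=4
  step 4: row=4, L[4]='n', prepend. Next row=LF[4]=2
  step 5: row=2, L[2]='o', prepend. Next row=LF[2]=5
  step 6: row=5, L[5]='n', prepend. Next row=LF[5]=3
  step 7: row=3, L[3]='o', prepend. Next row=LF[3]=6
Reversed output: ononon$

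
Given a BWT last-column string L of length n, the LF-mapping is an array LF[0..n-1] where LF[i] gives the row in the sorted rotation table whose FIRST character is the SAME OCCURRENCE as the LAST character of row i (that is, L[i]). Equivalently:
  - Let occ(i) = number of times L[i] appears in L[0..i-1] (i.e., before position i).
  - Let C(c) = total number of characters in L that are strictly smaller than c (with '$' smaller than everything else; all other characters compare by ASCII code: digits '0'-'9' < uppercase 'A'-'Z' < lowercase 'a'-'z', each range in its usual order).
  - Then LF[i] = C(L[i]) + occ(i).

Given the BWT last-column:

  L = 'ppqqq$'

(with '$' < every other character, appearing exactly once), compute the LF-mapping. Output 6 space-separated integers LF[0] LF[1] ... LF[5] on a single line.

Char counts: '$':1, 'p':2, 'q':3
C (first-col start): C('$')=0, C('p')=1, C('q')=3
L[0]='p': occ=0, LF[0]=C('p')+0=1+0=1
L[1]='p': occ=1, LF[1]=C('p')+1=1+1=2
L[2]='q': occ=0, LF[2]=C('q')+0=3+0=3
L[3]='q': occ=1, LF[3]=C('q')+1=3+1=4
L[4]='q': occ=2, LF[4]=C('q')+2=3+2=5
L[5]='$': occ=0, LF[5]=C('$')+0=0+0=0

Answer: 1 2 3 4 5 0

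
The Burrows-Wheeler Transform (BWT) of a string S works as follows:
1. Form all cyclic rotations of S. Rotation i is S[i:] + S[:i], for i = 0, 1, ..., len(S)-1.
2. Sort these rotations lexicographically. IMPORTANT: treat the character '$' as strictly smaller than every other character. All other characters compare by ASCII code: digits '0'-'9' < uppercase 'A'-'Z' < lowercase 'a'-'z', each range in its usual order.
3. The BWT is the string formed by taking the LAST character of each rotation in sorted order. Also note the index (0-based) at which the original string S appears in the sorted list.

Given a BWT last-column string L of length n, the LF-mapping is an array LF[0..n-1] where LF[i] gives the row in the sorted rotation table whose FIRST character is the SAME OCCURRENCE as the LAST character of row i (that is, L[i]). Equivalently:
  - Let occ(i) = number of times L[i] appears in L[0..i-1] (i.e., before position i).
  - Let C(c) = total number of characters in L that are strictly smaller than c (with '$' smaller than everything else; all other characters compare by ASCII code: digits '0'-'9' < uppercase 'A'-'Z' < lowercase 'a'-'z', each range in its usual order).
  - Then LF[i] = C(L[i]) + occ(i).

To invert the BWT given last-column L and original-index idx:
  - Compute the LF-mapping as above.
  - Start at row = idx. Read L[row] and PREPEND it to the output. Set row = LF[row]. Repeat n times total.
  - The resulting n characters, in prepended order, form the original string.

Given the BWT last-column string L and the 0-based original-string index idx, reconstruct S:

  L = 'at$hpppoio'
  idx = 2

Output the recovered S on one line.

LF mapping: 1 9 0 2 6 7 8 4 3 5
Walk LF starting at row 2, prepending L[row]:
  step 1: row=2, L[2]='$', prepend. Next row=LF[2]=0
  step 2: row=0, L[0]='a', prepend. Next row=LF[0]=1
  step 3: row=1, L[1]='t', prepend. Next row=LF[1]=9
  step 4: row=9, L[9]='o', prepend. Next row=LF[9]=5
  step 5: row=5, L[5]='p', prepend. Next row=LF[5]=7
  step 6: row=7, L[7]='o', prepend. Next row=LF[7]=4
  step 7: row=4, L[4]='p', prepend. Next row=LF[4]=6
  step 8: row=6, L[6]='p', prepend. Next row=LF[6]=8
  step 9: row=8, L[8]='i', prepend. Next row=LF[8]=3
  step 10: row=3, L[3]='h', prepend. Next row=LF[3]=2
Reversed output: hippopota$

Answer: hippopota$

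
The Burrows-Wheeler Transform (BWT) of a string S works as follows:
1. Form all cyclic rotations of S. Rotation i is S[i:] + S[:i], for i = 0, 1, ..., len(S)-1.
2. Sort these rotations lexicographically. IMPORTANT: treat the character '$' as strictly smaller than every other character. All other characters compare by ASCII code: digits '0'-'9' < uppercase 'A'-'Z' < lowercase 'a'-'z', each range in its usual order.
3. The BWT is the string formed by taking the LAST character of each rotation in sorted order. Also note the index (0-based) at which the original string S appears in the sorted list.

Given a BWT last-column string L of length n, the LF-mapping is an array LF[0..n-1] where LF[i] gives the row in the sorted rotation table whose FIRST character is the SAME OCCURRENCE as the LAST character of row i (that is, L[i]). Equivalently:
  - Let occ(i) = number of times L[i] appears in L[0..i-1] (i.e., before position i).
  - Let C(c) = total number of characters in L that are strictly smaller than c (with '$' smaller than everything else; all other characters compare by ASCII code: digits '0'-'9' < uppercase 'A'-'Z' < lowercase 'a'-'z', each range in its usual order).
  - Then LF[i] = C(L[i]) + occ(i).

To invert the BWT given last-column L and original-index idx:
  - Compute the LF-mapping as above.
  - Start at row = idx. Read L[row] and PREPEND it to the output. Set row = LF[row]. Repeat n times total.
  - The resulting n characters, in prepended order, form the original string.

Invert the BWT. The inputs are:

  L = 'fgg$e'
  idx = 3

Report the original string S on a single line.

LF mapping: 2 3 4 0 1
Walk LF starting at row 3, prepending L[row]:
  step 1: row=3, L[3]='$', prepend. Next row=LF[3]=0
  step 2: row=0, L[0]='f', prepend. Next row=LF[0]=2
  step 3: row=2, L[2]='g', prepend. Next row=LF[2]=4
  step 4: row=4, L[4]='e', prepend. Next row=LF[4]=1
  step 5: row=1, L[1]='g', prepend. Next row=LF[1]=3
Reversed output: gegf$

Answer: gegf$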